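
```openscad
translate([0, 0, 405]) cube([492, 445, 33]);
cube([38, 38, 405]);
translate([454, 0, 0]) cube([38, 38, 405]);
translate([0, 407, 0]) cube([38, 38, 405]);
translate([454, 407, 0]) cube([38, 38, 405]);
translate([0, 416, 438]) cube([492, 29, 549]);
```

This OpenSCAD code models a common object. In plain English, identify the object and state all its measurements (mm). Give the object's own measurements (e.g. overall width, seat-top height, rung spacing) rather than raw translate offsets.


A chair. The seat is a 492×445×33 mm slab with its top at z = 438 mm, on four 38×38 mm corner legs (flush with the seat edges, standing on z = 0). A flat backrest 29 mm thick, 549 mm tall, spans the full seat width and rises from the seat top along its +y edge, rear face flush with the rear of the seat.


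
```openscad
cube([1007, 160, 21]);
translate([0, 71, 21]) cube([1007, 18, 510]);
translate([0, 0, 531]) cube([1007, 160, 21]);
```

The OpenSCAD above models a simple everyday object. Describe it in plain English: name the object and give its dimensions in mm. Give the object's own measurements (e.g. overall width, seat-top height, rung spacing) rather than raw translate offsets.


An I-beam lying along x, 1007 mm long. Overall section height 552 mm. Two flanges 160 mm wide (y) and 21 mm thick, one on the floor and one at the top; a web 18 mm thick runs between them, centred on the flange width.


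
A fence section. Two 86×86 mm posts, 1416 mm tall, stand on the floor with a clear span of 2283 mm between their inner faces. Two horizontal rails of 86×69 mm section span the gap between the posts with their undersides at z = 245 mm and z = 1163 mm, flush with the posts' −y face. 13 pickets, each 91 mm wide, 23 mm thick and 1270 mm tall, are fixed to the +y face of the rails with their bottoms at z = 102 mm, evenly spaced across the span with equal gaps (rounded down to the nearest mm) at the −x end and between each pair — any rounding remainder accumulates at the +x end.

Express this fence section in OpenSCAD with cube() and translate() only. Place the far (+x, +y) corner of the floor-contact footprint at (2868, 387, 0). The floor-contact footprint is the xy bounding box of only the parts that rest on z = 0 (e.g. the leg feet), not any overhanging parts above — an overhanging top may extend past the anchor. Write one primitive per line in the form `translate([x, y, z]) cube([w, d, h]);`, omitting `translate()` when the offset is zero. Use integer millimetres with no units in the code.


translate([413, 301, 0]) cube([86, 86, 1416]);
translate([2782, 301, 0]) cube([86, 86, 1416]);
translate([499, 301, 245]) cube([2283, 86, 69]);
translate([499, 301, 1163]) cube([2283, 86, 69]);
translate([577, 387, 102]) cube([91, 23, 1270]);
translate([746, 387, 102]) cube([91, 23, 1270]);
translate([915, 387, 102]) cube([91, 23, 1270]);
translate([1084, 387, 102]) cube([91, 23, 1270]);
translate([1253, 387, 102]) cube([91, 23, 1270]);
translate([1422, 387, 102]) cube([91, 23, 1270]);
translate([1591, 387, 102]) cube([91, 23, 1270]);
translate([1760, 387, 102]) cube([91, 23, 1270]);
translate([1929, 387, 102]) cube([91, 23, 1270]);
translate([2098, 387, 102]) cube([91, 23, 1270]);
translate([2267, 387, 102]) cube([91, 23, 1270]);
translate([2436, 387, 102]) cube([91, 23, 1270]);
translate([2605, 387, 102]) cube([91, 23, 1270]);


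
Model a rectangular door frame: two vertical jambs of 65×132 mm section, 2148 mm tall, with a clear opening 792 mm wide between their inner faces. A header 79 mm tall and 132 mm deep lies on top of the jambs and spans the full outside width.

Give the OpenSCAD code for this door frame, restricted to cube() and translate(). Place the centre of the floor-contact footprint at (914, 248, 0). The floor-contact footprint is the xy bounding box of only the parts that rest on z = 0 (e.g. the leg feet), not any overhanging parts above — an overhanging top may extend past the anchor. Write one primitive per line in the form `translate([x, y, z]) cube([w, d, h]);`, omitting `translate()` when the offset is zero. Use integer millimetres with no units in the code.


translate([453, 182, 0]) cube([65, 132, 2148]);
translate([1310, 182, 0]) cube([65, 132, 2148]);
translate([453, 182, 2148]) cube([922, 132, 79]);


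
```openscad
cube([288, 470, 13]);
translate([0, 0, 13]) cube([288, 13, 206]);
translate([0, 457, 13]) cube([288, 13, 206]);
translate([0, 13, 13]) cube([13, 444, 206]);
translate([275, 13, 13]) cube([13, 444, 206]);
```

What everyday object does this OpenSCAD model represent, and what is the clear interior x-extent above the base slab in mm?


An open box. The internal width is 262 mm.

A 288×470 base slab with four walls standing on it — an open box. The base is 288 mm wide and the walls are 13 mm thick, so the internal width is 288 − 2 × 13 = 262 mm.


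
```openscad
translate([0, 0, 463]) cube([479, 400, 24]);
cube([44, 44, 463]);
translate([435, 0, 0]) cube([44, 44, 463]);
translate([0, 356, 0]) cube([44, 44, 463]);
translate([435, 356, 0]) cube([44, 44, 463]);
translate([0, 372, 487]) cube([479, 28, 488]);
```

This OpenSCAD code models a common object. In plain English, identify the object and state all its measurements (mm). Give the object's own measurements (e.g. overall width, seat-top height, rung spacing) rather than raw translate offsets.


A chair. The seat is a 479×400×24 mm slab with its top at z = 487 mm, on four 44×44 mm corner legs (flush with the seat edges, standing on z = 0). A flat backrest 28 mm thick, 488 mm tall, spans the full seat width and rises from the seat top along its +y edge, rear face flush with the rear of the seat.


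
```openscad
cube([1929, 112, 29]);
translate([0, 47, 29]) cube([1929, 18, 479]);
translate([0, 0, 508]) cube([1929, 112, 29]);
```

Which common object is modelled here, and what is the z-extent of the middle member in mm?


An I-beam. The web height is 479 mm.

Two wide flanges with a thin centred web — an I-beam. Overall 537 mm minus two 29 mm flanges gives a web of 537 − 2·29 = 479 mm.


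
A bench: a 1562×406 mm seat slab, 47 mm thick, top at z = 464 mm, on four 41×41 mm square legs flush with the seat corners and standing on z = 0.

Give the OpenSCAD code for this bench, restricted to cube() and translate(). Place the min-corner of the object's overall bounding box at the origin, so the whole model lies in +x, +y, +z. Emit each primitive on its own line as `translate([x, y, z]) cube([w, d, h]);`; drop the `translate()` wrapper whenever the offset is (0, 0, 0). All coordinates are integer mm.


translate([0, 0, 417]) cube([1562, 406, 47]);
cube([41, 41, 417]);
translate([0, 365, 0]) cube([41, 41, 417]);
translate([1521, 0, 0]) cube([41, 41, 417]);
translate([1521, 365, 0]) cube([41, 41, 417]);


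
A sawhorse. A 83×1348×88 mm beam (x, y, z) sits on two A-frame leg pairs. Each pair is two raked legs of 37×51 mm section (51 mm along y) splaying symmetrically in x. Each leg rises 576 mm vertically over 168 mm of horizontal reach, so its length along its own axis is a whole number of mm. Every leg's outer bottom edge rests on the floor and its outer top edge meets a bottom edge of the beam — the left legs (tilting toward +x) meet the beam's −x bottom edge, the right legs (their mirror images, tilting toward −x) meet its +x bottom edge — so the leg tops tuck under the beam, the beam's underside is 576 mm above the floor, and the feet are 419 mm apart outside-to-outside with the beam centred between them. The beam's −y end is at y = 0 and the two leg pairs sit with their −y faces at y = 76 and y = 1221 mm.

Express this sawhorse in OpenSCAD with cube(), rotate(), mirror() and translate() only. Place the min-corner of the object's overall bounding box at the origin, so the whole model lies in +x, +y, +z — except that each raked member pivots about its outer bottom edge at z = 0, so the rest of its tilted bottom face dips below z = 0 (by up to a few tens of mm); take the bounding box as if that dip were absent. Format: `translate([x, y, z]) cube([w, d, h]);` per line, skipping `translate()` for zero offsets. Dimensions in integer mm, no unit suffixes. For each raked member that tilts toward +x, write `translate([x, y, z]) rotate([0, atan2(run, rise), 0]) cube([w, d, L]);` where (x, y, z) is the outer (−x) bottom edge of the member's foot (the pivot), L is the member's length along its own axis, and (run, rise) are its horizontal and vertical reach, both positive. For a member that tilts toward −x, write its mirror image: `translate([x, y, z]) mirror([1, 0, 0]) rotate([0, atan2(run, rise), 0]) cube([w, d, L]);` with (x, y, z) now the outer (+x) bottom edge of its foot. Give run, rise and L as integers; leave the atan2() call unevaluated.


translate([168, 0, 576]) cube([83, 1348, 88]);
translate([0, 76, 0]) rotate([0, atan2(168, 576), 0]) cube([37, 51, 600]);
translate([419, 76, 0]) mirror([1, 0, 0]) rotate([0, atan2(168, 576), 0]) cube([37, 51, 600]);
translate([0, 1221, 0]) rotate([0, atan2(168, 576), 0]) cube([37, 51, 600]);
translate([419, 1221, 0]) mirror([1, 0, 0]) rotate([0, atan2(168, 576), 0]) cube([37, 51, 600]);


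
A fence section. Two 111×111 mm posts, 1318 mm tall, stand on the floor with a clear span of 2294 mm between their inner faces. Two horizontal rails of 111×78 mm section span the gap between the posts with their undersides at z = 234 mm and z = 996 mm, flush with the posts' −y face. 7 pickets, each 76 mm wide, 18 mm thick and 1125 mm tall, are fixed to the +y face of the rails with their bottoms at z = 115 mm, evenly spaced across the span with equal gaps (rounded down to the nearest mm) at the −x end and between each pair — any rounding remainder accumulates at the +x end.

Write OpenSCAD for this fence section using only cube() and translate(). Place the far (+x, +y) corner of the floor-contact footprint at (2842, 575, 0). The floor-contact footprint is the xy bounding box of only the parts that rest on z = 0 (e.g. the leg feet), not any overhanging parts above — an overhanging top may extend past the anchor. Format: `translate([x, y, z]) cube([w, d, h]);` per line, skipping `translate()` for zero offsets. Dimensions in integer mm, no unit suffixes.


translate([326, 464, 0]) cube([111, 111, 1318]);
translate([2731, 464, 0]) cube([111, 111, 1318]);
translate([437, 464, 234]) cube([2294, 111, 78]);
translate([437, 464, 996]) cube([2294, 111, 78]);
translate([657, 575, 115]) cube([76, 18, 1125]);
translate([953, 575, 115]) cube([76, 18, 1125]);
translate([1249, 575, 115]) cube([76, 18, 1125]);
translate([1545, 575, 115]) cube([76, 18, 1125]);
translate([1841, 575, 115]) cube([76, 18, 1125]);
translate([2137, 575, 115]) cube([76, 18, 1125]);
translate([2433, 575, 115]) cube([76, 18, 1125]);


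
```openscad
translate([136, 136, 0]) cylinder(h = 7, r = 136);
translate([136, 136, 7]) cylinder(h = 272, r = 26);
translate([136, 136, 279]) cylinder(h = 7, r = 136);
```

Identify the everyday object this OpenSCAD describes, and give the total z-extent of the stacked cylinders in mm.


A spool. The overall height is 286 mm.

Three coaxial cylinders, large–small–large — a spool. Two 7 mm flanges and a 272 mm core give 7 + 272 + 7 = 286 mm.


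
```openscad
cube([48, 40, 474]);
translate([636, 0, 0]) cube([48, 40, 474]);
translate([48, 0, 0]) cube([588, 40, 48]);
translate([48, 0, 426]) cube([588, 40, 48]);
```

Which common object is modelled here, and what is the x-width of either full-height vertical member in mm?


A picture frame. The border width is 48 mm.

Four thin pieces enclosing a rectangular opening — a picture frame. The two full-height stiles are 474 mm tall; the top rail sits at z = 426 and is 48 mm tall, so the border above the opening is 474 − 426 = 48 mm, matching the stile x-width.


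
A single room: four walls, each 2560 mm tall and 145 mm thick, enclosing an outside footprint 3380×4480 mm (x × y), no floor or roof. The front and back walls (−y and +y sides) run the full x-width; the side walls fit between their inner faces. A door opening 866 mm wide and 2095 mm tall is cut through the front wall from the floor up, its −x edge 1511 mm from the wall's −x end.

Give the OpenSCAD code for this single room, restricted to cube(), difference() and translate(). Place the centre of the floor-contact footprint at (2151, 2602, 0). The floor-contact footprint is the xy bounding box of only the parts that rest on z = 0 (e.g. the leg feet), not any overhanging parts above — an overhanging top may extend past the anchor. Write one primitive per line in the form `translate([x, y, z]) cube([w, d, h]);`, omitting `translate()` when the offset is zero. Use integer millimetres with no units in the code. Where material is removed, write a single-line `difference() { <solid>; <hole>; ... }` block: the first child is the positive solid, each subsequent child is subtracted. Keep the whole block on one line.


difference() { translate([461, 362, 0]) cube([3380, 145, 2560]); translate([1972, 362, 0]) cube([866, 145, 2095]); }
translate([461, 4697, 0]) cube([3380, 145, 2560]);
translate([461, 507, 0]) cube([145, 4190, 2560]);
translate([3696, 507, 0]) cube([145, 4190, 2560]);


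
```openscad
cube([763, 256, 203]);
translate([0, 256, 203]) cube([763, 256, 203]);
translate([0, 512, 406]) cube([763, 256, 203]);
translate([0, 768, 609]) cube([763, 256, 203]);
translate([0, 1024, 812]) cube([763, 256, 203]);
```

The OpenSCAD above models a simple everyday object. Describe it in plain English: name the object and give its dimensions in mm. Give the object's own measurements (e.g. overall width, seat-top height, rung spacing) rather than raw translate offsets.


A straight staircase of 5 solid steps. Each step is 763 mm wide (x), 256 mm deep (y, the going) and 203 mm tall (the rise). The first step rests on the floor; each subsequent step sits one going further in +y and one rise higher in +z, directly behind and above the previous step with no overlap.


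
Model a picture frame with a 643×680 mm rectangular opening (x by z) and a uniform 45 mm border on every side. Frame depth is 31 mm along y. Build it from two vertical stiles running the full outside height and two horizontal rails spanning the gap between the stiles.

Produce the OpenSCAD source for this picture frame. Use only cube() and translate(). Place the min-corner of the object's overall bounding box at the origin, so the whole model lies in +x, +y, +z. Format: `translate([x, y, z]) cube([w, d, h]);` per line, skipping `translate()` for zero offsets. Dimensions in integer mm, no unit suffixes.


cube([45, 31, 770]);
translate([688, 0, 0]) cube([45, 31, 770]);
translate([45, 0, 0]) cube([643, 31, 45]);
translate([45, 0, 725]) cube([643, 31, 45]);


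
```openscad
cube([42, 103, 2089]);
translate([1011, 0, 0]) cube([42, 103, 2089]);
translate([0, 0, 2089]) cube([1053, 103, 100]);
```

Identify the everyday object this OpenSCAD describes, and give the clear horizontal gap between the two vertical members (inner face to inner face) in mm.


A door frame. The clear opening width is 969 mm.

Two 2089 mm tall posts with a header on top — a door frame. The left jamb is 42 mm wide at x = 0; the right jamb starts at x = 1011. The clear opening is 1011 − 42 = 969 mm.


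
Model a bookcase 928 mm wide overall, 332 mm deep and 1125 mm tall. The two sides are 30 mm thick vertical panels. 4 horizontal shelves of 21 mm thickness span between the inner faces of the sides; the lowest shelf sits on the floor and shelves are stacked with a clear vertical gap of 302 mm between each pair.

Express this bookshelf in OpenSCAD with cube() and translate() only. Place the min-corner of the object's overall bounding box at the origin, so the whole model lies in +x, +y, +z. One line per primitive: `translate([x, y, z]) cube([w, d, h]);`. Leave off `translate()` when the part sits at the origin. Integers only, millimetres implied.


cube([30, 332, 1125]);
translate([898, 0, 0]) cube([30, 332, 1125]);
translate([30, 0, 0]) cube([868, 332, 21]);
translate([30, 0, 323]) cube([868, 332, 21]);
translate([30, 0, 646]) cube([868, 332, 21]);
translate([30, 0, 969]) cube([868, 332, 21]);


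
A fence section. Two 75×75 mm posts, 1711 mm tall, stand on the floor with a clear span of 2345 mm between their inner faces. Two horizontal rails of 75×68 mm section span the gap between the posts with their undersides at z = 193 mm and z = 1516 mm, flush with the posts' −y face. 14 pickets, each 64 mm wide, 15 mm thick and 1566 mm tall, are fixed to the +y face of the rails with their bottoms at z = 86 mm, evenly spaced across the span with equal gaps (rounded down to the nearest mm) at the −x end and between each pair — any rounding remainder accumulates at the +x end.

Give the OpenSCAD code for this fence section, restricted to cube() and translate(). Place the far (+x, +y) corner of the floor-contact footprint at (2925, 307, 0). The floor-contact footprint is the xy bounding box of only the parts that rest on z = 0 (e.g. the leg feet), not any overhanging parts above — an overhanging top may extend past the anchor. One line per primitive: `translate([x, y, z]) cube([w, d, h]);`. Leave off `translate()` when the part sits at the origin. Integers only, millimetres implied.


translate([430, 232, 0]) cube([75, 75, 1711]);
translate([2850, 232, 0]) cube([75, 75, 1711]);
translate([505, 232, 193]) cube([2345, 75, 68]);
translate([505, 232, 1516]) cube([2345, 75, 68]);
translate([601, 307, 86]) cube([64, 15, 1566]);
translate([761, 307, 86]) cube([64, 15, 1566]);
translate([921, 307, 86]) cube([64, 15, 1566]);
translate([1081, 307, 86]) cube([64, 15, 1566]);
translate([1241, 307, 86]) cube([64, 15, 1566]);
translate([1401, 307, 86]) cube([64, 15, 1566]);
translate([1561, 307, 86]) cube([64, 15, 1566]);
translate([1721, 307, 86]) cube([64, 15, 1566]);
translate([1881, 307, 86]) cube([64, 15, 1566]);
translate([2041, 307, 86]) cube([64, 15, 1566]);
translate([2201, 307, 86]) cube([64, 15, 1566]);
translate([2361, 307, 86]) cube([64, 15, 1566]);
translate([2521, 307, 86]) cube([64, 15, 1566]);
translate([2681, 307, 86]) cube([64, 15, 1566]);


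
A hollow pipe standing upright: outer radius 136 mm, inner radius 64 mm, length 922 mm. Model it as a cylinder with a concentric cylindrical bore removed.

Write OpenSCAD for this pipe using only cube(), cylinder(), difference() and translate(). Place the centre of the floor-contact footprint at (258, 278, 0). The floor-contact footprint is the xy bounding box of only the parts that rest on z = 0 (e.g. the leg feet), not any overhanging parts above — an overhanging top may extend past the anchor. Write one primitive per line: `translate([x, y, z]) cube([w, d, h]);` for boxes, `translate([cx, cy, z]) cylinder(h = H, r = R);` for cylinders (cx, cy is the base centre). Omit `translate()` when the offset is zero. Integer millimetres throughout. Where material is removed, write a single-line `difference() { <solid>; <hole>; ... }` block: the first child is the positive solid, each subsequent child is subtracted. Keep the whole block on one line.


difference() { translate([258, 278, 0]) cylinder(h = 922, r = 136); translate([258, 278, 0]) cylinder(h = 922, r = 64); }


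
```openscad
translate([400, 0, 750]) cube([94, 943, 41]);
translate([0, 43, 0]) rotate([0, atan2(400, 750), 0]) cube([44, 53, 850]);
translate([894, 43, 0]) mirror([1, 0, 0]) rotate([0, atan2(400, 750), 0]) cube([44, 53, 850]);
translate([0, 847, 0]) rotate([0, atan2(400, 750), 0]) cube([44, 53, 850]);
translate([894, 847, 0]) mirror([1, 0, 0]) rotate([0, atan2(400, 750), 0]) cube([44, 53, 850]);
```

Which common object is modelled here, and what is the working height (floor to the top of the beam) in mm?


A sawhorse. The overall height is 791 mm.

A beam across two mirrored pairs of raked legs — a sawhorse. The beam's underside is at z = 750 (matching the legs' vertical rise in atan2(400, 750)) and the beam is 41 mm tall, so its top is at 750 + 41 = 791 mm. The raked legs top out at the beam's underside, so that is the highest point.


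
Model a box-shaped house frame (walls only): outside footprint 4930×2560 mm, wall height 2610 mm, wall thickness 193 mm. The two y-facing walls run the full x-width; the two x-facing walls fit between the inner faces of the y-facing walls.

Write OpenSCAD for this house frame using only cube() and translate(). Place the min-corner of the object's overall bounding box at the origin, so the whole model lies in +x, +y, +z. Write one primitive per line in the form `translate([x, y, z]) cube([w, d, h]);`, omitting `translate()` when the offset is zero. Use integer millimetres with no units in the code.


cube([4930, 193, 2610]);
translate([0, 2367, 0]) cube([4930, 193, 2610]);
translate([0, 193, 0]) cube([193, 2174, 2610]);
translate([4737, 193, 0]) cube([193, 2174, 2610]);


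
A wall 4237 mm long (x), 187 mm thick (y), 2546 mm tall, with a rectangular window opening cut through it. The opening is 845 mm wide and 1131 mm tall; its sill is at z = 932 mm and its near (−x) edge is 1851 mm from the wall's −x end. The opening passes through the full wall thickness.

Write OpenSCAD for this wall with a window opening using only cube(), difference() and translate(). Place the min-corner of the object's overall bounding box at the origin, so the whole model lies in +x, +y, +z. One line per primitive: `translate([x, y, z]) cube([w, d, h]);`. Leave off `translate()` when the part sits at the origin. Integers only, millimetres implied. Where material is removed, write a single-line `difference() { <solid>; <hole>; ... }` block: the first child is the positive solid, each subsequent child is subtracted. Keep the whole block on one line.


difference() { cube([4237, 187, 2546]); translate([1851, 0, 932]) cube([845, 187, 1131]); }


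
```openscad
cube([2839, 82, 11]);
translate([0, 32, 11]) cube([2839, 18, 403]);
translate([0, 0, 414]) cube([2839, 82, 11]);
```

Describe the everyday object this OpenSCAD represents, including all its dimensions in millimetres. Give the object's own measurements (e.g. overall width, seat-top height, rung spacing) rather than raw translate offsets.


An I-beam lying along x, 2839 mm long. Overall section height 425 mm. Two flanges 82 mm wide (y) and 11 mm thick, one on the floor and one at the top; a web 18 mm thick runs between them, centred on the flange width.


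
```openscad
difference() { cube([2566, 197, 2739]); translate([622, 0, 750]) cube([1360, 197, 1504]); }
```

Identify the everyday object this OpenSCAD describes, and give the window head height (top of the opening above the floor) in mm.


A wall with a window opening. The window head height is 2254 mm.

A wall with a rectangular opening subtracted — a window. Sill at z = 750, opening 1504 mm tall, so the head is at 750 + 1504 = 2254 mm.


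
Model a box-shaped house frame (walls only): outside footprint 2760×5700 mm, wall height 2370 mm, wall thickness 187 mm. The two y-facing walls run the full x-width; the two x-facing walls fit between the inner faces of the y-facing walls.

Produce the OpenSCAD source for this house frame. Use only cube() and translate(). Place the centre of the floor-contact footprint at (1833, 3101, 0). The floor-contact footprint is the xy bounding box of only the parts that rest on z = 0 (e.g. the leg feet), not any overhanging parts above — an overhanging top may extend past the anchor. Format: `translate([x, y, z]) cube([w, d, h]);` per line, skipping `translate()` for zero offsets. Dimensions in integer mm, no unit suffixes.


translate([453, 251, 0]) cube([2760, 187, 2370]);
translate([453, 5764, 0]) cube([2760, 187, 2370]);
translate([453, 438, 0]) cube([187, 5326, 2370]);
translate([3026, 438, 0]) cube([187, 5326, 2370]);


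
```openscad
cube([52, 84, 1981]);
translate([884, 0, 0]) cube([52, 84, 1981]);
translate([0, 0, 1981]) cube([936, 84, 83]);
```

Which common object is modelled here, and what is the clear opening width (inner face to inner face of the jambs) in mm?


A door frame. The clear opening width is 832 mm.

Two 1981 mm tall posts with a header on top — a door frame. The left jamb is 52 mm wide at x = 0; the right jamb starts at x = 884. The clear opening is 884 − 52 = 832 mm.


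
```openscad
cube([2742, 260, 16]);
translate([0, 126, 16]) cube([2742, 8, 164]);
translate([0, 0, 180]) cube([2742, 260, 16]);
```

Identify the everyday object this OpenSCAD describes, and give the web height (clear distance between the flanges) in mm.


An I-beam. The web height is 164 mm.

Two wide flanges with a thin centred web — an I-beam. Overall 196 mm minus two 16 mm flanges gives a web of 196 − 2·16 = 164 mm.


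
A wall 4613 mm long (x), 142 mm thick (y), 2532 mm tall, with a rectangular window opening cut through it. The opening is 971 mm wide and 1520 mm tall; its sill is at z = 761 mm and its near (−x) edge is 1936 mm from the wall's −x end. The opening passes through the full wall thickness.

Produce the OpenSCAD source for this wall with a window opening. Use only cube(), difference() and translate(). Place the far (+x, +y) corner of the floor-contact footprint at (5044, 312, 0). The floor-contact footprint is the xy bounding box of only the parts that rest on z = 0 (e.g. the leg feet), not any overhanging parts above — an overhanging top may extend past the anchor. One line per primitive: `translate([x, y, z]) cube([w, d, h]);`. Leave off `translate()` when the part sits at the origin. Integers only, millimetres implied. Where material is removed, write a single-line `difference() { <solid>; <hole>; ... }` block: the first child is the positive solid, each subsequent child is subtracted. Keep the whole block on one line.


difference() { translate([431, 170, 0]) cube([4613, 142, 2532]); translate([2367, 170, 761]) cube([971, 142, 1520]); }


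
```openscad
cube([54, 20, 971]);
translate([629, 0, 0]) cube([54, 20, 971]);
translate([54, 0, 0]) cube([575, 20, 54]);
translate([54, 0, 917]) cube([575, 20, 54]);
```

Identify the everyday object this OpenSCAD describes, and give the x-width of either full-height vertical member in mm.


A picture frame. The border width is 54 mm.

Four thin pieces enclosing a rectangular opening — a picture frame. The two full-height stiles are 971 mm tall; the top rail sits at z = 917 and is 54 mm tall, so the border above the opening is 971 − 917 = 54 mm, matching the stile x-width.


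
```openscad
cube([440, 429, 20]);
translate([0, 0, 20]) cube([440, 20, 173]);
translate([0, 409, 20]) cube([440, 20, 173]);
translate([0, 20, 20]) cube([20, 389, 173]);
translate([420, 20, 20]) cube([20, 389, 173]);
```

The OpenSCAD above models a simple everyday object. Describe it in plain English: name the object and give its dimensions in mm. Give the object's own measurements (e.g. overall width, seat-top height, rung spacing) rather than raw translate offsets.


An open-topped rectangular box: outside dimensions 440×429×193 mm, with a uniform wall and base thickness of 20 mm. The base is a full 440×429 slab on the floor; four walls sit on top of the base. The front and back walls (the −y and +y sides) span the full width; the two side walls fit between them.


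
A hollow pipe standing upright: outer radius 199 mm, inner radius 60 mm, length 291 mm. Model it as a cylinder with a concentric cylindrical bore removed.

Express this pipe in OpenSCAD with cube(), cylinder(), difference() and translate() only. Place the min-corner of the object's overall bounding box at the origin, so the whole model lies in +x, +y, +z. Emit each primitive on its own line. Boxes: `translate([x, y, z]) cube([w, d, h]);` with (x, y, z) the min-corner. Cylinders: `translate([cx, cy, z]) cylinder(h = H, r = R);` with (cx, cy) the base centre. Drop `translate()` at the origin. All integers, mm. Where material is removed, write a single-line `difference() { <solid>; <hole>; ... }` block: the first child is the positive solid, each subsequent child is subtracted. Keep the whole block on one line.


difference() { translate([199, 199, 0]) cylinder(h = 291, r = 199); translate([199, 199, 0]) cylinder(h = 291, r = 60); }


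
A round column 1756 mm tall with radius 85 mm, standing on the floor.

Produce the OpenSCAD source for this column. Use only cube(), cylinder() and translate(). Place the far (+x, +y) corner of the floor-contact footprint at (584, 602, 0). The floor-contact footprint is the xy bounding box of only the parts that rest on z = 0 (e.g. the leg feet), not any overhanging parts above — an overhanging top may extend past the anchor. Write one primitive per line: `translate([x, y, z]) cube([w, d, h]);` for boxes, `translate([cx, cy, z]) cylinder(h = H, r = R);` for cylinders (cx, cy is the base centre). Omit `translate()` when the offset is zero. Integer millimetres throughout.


translate([499, 517, 0]) cylinder(h = 1756, r = 85);


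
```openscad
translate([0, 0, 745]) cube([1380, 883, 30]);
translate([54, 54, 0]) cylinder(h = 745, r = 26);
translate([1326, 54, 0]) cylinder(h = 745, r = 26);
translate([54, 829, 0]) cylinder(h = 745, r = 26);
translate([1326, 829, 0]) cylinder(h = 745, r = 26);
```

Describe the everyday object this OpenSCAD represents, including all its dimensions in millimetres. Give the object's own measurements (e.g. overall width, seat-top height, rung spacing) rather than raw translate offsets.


A table: top 1380 mm (x) × 883 mm (y), 30 mm thick, upper face at z = 775 mm, on four round legs of 52 mm diameter, each leg's bounding box inset 28 mm from the nearest pair of top edges from z = 0 to the bottom of the top.


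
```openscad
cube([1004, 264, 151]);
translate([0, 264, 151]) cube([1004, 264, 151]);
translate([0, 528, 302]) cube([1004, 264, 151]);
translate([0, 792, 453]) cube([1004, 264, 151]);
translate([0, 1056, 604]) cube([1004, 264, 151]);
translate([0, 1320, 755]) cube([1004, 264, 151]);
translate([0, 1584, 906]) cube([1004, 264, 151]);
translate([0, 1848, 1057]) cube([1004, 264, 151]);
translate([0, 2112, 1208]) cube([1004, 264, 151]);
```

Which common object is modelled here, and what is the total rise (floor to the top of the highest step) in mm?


A staircase. The total rise is 1359 mm.

9 identical blocks, each offset up and back from the previous — a staircase. Each step is 151 mm tall and there are 9 of them, so the total rise is 9 × 151 = 1359 mm.


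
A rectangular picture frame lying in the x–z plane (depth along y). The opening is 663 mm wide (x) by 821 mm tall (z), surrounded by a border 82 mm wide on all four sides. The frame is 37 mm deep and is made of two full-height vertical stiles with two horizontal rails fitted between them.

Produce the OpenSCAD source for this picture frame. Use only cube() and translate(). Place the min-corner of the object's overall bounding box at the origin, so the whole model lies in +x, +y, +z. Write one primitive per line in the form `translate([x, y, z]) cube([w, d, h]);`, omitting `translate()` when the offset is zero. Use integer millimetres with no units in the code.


cube([82, 37, 985]);
translate([745, 0, 0]) cube([82, 37, 985]);
translate([82, 0, 0]) cube([663, 37, 82]);
translate([82, 0, 903]) cube([663, 37, 82]);


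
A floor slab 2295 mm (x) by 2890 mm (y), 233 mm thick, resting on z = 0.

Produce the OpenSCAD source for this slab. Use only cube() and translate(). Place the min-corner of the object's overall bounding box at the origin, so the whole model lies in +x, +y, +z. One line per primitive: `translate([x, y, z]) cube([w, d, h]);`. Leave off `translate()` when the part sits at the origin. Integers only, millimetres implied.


cube([2295, 2890, 233]);


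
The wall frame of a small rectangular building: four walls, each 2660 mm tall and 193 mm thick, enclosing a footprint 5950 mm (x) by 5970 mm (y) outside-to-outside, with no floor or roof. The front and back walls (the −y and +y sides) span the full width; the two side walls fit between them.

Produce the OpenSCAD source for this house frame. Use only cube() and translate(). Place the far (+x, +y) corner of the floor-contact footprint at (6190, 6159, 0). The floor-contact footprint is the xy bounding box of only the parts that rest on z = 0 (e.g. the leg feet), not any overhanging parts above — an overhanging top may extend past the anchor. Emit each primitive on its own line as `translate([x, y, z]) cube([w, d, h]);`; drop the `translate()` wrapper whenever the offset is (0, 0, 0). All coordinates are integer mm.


translate([240, 189, 0]) cube([5950, 193, 2660]);
translate([240, 5966, 0]) cube([5950, 193, 2660]);
translate([240, 382, 0]) cube([193, 5584, 2660]);
translate([5997, 382, 0]) cube([193, 5584, 2660]);


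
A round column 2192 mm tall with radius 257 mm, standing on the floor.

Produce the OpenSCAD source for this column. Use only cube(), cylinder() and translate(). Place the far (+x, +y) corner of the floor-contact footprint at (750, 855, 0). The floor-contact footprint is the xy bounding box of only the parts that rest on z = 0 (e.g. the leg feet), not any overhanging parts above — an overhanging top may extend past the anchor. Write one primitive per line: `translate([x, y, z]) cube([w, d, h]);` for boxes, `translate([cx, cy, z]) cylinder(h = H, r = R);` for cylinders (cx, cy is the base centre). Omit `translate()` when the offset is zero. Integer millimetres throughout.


translate([493, 598, 0]) cylinder(h = 2192, r = 257);


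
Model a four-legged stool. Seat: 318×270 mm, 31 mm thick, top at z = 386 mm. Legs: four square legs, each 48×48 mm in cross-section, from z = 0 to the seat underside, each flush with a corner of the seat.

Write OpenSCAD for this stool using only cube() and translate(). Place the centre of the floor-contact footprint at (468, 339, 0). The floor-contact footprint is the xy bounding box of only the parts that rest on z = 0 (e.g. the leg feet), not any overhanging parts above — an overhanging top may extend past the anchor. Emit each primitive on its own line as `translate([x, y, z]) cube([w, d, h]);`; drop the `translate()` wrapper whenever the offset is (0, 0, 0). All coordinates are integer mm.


translate([309, 204, 355]) cube([318, 270, 31]);
translate([309, 204, 0]) cube([48, 48, 355]);
translate([579, 204, 0]) cube([48, 48, 355]);
translate([309, 426, 0]) cube([48, 48, 355]);
translate([579, 426, 0]) cube([48, 48, 355]);


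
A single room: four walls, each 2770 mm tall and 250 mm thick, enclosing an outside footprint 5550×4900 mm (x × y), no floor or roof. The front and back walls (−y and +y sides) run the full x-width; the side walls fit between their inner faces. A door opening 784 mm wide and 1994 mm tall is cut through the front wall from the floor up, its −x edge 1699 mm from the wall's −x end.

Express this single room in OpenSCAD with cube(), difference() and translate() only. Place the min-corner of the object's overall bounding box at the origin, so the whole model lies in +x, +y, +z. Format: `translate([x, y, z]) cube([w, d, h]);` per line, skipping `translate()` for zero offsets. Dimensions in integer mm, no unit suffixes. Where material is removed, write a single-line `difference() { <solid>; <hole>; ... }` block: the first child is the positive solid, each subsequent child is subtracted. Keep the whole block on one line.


difference() { cube([5550, 250, 2770]); translate([1699, 0, 0]) cube([784, 250, 1994]); }
translate([0, 4650, 0]) cube([5550, 250, 2770]);
translate([0, 250, 0]) cube([250, 4400, 2770]);
translate([5300, 250, 0]) cube([250, 4400, 2770]);


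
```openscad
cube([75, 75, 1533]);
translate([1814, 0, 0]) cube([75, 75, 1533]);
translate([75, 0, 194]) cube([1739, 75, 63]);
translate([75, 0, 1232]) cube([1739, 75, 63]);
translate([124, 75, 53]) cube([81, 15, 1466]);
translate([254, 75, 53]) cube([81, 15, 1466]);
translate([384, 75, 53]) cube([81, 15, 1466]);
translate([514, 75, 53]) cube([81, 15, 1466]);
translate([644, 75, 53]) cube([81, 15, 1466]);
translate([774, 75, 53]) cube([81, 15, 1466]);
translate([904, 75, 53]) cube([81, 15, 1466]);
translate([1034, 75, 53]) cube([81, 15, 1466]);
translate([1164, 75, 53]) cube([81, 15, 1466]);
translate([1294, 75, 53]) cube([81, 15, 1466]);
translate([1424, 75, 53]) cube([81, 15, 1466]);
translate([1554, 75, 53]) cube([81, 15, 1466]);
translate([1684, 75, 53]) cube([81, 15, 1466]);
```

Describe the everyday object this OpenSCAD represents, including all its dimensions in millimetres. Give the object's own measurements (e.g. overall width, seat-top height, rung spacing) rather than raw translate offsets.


A fence section. Two 75×75 mm posts, 1533 mm tall, stand on the floor with a clear span of 1739 mm between their inner faces. Two horizontal rails of 75×63 mm section span the gap between the posts with their undersides at z = 194 mm and z = 1232 mm, flush with the posts' −y face. 13 pickets, each 81 mm wide, 15 mm thick and 1466 mm tall, are fixed to the +y face of the rails with their bottoms at z = 53 mm, spaced across the span with a 49 mm gap after the −x post and between neighbouring pickets and before the +x post.


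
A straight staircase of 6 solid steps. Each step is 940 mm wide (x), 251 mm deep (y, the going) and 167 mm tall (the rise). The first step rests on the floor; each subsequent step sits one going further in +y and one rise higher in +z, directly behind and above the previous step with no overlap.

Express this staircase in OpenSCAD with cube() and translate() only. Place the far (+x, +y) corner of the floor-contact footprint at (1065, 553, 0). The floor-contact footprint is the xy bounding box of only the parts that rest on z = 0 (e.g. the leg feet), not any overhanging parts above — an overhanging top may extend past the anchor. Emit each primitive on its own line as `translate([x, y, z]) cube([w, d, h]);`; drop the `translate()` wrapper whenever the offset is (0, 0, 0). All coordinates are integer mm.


translate([125, 302, 0]) cube([940, 251, 167]);
translate([125, 553, 167]) cube([940, 251, 167]);
translate([125, 804, 334]) cube([940, 251, 167]);
translate([125, 1055, 501]) cube([940, 251, 167]);
translate([125, 1306, 668]) cube([940, 251, 167]);
translate([125, 1557, 835]) cube([940, 251, 167]);


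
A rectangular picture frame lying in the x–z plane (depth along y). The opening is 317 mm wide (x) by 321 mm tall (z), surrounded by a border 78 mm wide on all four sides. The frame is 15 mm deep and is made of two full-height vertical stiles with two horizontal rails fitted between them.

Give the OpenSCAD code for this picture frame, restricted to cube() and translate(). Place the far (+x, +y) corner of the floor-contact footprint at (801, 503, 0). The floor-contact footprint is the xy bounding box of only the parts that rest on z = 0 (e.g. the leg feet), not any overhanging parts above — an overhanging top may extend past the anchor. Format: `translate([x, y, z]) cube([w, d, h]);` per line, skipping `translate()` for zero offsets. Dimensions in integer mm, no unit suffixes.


translate([328, 488, 0]) cube([78, 15, 477]);
translate([723, 488, 0]) cube([78, 15, 477]);
translate([406, 488, 0]) cube([317, 15, 78]);
translate([406, 488, 399]) cube([317, 15, 78]);


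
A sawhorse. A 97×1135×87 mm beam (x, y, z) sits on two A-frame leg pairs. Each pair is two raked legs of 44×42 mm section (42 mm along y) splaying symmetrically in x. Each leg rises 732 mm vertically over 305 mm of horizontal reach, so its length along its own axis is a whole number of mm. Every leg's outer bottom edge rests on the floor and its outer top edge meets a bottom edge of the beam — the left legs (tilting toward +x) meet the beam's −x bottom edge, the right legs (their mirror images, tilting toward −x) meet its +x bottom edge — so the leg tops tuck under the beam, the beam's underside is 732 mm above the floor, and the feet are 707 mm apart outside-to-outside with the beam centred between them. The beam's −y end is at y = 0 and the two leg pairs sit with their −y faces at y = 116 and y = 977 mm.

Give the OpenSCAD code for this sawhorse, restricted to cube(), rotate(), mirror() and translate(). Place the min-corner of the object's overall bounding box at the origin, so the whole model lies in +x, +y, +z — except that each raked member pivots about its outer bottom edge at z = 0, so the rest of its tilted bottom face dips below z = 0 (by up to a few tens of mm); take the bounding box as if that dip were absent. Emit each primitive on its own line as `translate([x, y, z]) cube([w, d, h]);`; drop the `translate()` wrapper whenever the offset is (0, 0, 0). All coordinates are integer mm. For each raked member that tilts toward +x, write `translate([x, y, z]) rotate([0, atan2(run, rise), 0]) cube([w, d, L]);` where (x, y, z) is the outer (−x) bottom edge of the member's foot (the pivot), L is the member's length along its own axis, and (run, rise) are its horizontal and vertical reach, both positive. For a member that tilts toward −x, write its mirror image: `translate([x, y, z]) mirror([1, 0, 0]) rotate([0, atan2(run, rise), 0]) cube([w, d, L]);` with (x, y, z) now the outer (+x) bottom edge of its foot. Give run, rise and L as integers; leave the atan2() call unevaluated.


// leg length = √(305² + 732²) = 793
// right-leg outer foot x = 2·305 + 97 = 707
// beam min-corner = (305, 0, 732)
translate([305, 0, 732]) cube([97, 1135, 87]);
translate([0, 116, 0]) rotate([0, atan2(305, 732), 0]) cube([44, 42, 793]);
translate([707, 116, 0]) mirror([1, 0, 0]) rotate([0, atan2(305, 732), 0]) cube([44, 42, 793]);
translate([0, 977, 0]) rotate([0, atan2(305, 732), 0]) cube([44, 42, 793]);
translate([707, 977, 0]) mirror([1, 0, 0]) rotate([0, atan2(305, 732), 0]) cube([44, 42, 793]);
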